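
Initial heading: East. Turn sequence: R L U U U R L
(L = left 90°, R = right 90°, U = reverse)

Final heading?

Answer: Final heading: West

Derivation:
Start: East
  R (right (90° clockwise)) -> South
  L (left (90° counter-clockwise)) -> East
  U (U-turn (180°)) -> West
  U (U-turn (180°)) -> East
  U (U-turn (180°)) -> West
  R (right (90° clockwise)) -> North
  L (left (90° counter-clockwise)) -> West
Final: West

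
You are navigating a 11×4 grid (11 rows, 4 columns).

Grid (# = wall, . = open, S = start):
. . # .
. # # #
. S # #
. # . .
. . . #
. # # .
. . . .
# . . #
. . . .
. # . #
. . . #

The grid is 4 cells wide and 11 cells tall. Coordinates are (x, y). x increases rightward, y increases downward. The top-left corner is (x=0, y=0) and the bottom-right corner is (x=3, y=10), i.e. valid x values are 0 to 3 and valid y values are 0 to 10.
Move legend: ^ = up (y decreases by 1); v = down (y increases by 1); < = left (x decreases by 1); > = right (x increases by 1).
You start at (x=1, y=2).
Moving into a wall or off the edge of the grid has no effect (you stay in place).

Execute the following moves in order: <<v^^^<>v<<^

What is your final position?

Start: (x=1, y=2)
  < (left): (x=1, y=2) -> (x=0, y=2)
  < (left): blocked, stay at (x=0, y=2)
  v (down): (x=0, y=2) -> (x=0, y=3)
  ^ (up): (x=0, y=3) -> (x=0, y=2)
  ^ (up): (x=0, y=2) -> (x=0, y=1)
  ^ (up): (x=0, y=1) -> (x=0, y=0)
  < (left): blocked, stay at (x=0, y=0)
  > (right): (x=0, y=0) -> (x=1, y=0)
  v (down): blocked, stay at (x=1, y=0)
  < (left): (x=1, y=0) -> (x=0, y=0)
  < (left): blocked, stay at (x=0, y=0)
  ^ (up): blocked, stay at (x=0, y=0)
Final: (x=0, y=0)

Answer: Final position: (x=0, y=0)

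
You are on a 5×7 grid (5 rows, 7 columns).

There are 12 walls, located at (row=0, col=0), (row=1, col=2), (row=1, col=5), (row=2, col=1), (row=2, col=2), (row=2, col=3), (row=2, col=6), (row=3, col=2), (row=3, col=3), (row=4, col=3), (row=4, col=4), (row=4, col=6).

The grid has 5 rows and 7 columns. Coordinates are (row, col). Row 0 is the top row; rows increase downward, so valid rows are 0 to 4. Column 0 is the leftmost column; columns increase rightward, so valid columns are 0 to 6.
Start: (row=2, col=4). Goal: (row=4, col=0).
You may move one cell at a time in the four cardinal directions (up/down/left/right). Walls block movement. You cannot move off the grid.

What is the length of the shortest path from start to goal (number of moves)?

Answer: Shortest path length: 10

Derivation:
BFS from (row=2, col=4) until reaching (row=4, col=0):
  Distance 0: (row=2, col=4)
  Distance 1: (row=1, col=4), (row=2, col=5), (row=3, col=4)
  Distance 2: (row=0, col=4), (row=1, col=3), (row=3, col=5)
  Distance 3: (row=0, col=3), (row=0, col=5), (row=3, col=6), (row=4, col=5)
  Distance 4: (row=0, col=2), (row=0, col=6)
  Distance 5: (row=0, col=1), (row=1, col=6)
  Distance 6: (row=1, col=1)
  Distance 7: (row=1, col=0)
  Distance 8: (row=2, col=0)
  Distance 9: (row=3, col=0)
  Distance 10: (row=3, col=1), (row=4, col=0)  <- goal reached here
One shortest path (10 moves): (row=2, col=4) -> (row=1, col=4) -> (row=1, col=3) -> (row=0, col=3) -> (row=0, col=2) -> (row=0, col=1) -> (row=1, col=1) -> (row=1, col=0) -> (row=2, col=0) -> (row=3, col=0) -> (row=4, col=0)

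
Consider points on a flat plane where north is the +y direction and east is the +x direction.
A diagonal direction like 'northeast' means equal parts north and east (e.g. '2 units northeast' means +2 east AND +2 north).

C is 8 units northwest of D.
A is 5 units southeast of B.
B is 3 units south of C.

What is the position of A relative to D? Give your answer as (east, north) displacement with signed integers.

Answer: A is at (east=-3, north=0) relative to D.

Derivation:
Place D at the origin (east=0, north=0).
  C is 8 units northwest of D: delta (east=-8, north=+8); C at (east=-8, north=8).
  B is 3 units south of C: delta (east=+0, north=-3); B at (east=-8, north=5).
  A is 5 units southeast of B: delta (east=+5, north=-5); A at (east=-3, north=0).
Therefore A relative to D: (east=-3, north=0).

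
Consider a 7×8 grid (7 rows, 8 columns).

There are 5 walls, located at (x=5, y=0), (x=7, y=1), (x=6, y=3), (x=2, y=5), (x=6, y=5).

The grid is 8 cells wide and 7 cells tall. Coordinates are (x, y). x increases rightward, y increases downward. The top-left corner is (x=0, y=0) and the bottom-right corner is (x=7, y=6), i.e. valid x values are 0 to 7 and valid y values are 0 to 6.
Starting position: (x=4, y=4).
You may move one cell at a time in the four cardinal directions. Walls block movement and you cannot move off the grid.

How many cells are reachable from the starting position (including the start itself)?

BFS flood-fill from (x=4, y=4):
  Distance 0: (x=4, y=4)
  Distance 1: (x=4, y=3), (x=3, y=4), (x=5, y=4), (x=4, y=5)
  Distance 2: (x=4, y=2), (x=3, y=3), (x=5, y=3), (x=2, y=4), (x=6, y=4), (x=3, y=5), (x=5, y=5), (x=4, y=6)
  Distance 3: (x=4, y=1), (x=3, y=2), (x=5, y=2), (x=2, y=3), (x=1, y=4), (x=7, y=4), (x=3, y=6), (x=5, y=6)
  Distance 4: (x=4, y=0), (x=3, y=1), (x=5, y=1), (x=2, y=2), (x=6, y=2), (x=1, y=3), (x=7, y=3), (x=0, y=4), (x=1, y=5), (x=7, y=5), (x=2, y=6), (x=6, y=6)
  Distance 5: (x=3, y=0), (x=2, y=1), (x=6, y=1), (x=1, y=2), (x=7, y=2), (x=0, y=3), (x=0, y=5), (x=1, y=6), (x=7, y=6)
  Distance 6: (x=2, y=0), (x=6, y=0), (x=1, y=1), (x=0, y=2), (x=0, y=6)
  Distance 7: (x=1, y=0), (x=7, y=0), (x=0, y=1)
  Distance 8: (x=0, y=0)
Total reachable: 51 (grid has 51 open cells total)

Answer: Reachable cells: 51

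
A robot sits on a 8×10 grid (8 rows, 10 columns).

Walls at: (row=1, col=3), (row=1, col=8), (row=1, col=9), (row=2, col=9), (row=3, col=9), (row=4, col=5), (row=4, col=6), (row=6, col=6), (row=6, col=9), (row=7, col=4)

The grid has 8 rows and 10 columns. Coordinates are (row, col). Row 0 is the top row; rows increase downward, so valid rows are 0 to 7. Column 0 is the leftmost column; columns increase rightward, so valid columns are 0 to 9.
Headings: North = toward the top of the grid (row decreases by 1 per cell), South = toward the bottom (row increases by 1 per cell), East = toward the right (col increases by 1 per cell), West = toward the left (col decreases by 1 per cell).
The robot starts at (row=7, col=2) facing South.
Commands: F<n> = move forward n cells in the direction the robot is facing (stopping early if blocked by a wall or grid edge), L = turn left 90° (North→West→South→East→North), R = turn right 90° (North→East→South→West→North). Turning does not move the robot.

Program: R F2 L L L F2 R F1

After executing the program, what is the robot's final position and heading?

Start: (row=7, col=2), facing South
  R: turn right, now facing West
  F2: move forward 2, now at (row=7, col=0)
  L: turn left, now facing South
  L: turn left, now facing East
  L: turn left, now facing North
  F2: move forward 2, now at (row=5, col=0)
  R: turn right, now facing East
  F1: move forward 1, now at (row=5, col=1)
Final: (row=5, col=1), facing East

Answer: Final position: (row=5, col=1), facing East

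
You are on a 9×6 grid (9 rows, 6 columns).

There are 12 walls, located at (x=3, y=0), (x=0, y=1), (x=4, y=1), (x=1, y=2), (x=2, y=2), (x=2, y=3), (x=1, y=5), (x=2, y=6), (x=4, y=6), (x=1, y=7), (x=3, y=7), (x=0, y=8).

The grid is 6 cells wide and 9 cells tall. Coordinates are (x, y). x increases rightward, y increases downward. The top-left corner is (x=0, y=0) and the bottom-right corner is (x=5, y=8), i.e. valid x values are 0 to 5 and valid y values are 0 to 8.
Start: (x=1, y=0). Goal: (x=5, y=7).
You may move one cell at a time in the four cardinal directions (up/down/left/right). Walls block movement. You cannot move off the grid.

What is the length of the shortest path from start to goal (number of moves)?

Answer: Shortest path length: 11

Derivation:
BFS from (x=1, y=0) until reaching (x=5, y=7):
  Distance 0: (x=1, y=0)
  Distance 1: (x=0, y=0), (x=2, y=0), (x=1, y=1)
  Distance 2: (x=2, y=1)
  Distance 3: (x=3, y=1)
  Distance 4: (x=3, y=2)
  Distance 5: (x=4, y=2), (x=3, y=3)
  Distance 6: (x=5, y=2), (x=4, y=3), (x=3, y=4)
  Distance 7: (x=5, y=1), (x=5, y=3), (x=2, y=4), (x=4, y=4), (x=3, y=5)
  Distance 8: (x=5, y=0), (x=1, y=4), (x=5, y=4), (x=2, y=5), (x=4, y=5), (x=3, y=6)
  Distance 9: (x=4, y=0), (x=1, y=3), (x=0, y=4), (x=5, y=5)
  Distance 10: (x=0, y=3), (x=0, y=5), (x=5, y=6)
  Distance 11: (x=0, y=2), (x=0, y=6), (x=5, y=7)  <- goal reached here
One shortest path (11 moves): (x=1, y=0) -> (x=2, y=0) -> (x=2, y=1) -> (x=3, y=1) -> (x=3, y=2) -> (x=4, y=2) -> (x=5, y=2) -> (x=5, y=3) -> (x=5, y=4) -> (x=5, y=5) -> (x=5, y=6) -> (x=5, y=7)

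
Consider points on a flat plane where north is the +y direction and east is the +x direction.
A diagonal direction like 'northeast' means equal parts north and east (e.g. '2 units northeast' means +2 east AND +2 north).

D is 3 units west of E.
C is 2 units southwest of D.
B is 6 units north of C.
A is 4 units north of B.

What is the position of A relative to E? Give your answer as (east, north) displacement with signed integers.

Answer: A is at (east=-5, north=8) relative to E.

Derivation:
Place E at the origin (east=0, north=0).
  D is 3 units west of E: delta (east=-3, north=+0); D at (east=-3, north=0).
  C is 2 units southwest of D: delta (east=-2, north=-2); C at (east=-5, north=-2).
  B is 6 units north of C: delta (east=+0, north=+6); B at (east=-5, north=4).
  A is 4 units north of B: delta (east=+0, north=+4); A at (east=-5, north=8).
Therefore A relative to E: (east=-5, north=8).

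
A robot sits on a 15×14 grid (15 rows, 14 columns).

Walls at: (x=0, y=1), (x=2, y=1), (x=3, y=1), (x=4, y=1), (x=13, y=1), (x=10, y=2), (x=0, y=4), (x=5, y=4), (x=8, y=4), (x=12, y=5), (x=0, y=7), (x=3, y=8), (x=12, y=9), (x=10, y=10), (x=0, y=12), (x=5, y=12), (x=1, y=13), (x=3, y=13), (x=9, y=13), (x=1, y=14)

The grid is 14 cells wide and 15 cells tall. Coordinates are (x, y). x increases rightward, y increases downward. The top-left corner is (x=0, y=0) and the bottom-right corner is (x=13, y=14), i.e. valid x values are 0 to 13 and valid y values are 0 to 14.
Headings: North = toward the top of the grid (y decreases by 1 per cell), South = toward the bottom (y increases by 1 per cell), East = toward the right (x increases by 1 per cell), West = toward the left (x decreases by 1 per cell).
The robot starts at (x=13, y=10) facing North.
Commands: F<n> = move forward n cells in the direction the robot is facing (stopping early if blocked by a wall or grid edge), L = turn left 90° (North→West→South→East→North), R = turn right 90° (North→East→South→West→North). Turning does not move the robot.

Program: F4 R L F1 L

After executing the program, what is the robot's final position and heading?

Start: (x=13, y=10), facing North
  F4: move forward 4, now at (x=13, y=6)
  R: turn right, now facing East
  L: turn left, now facing North
  F1: move forward 1, now at (x=13, y=5)
  L: turn left, now facing West
Final: (x=13, y=5), facing West

Answer: Final position: (x=13, y=5), facing West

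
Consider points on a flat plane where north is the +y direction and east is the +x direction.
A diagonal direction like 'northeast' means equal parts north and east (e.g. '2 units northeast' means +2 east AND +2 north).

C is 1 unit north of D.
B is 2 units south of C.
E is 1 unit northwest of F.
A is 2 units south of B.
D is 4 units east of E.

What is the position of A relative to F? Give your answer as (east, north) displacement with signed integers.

Answer: A is at (east=3, north=-2) relative to F.

Derivation:
Place F at the origin (east=0, north=0).
  E is 1 unit northwest of F: delta (east=-1, north=+1); E at (east=-1, north=1).
  D is 4 units east of E: delta (east=+4, north=+0); D at (east=3, north=1).
  C is 1 unit north of D: delta (east=+0, north=+1); C at (east=3, north=2).
  B is 2 units south of C: delta (east=+0, north=-2); B at (east=3, north=0).
  A is 2 units south of B: delta (east=+0, north=-2); A at (east=3, north=-2).
Therefore A relative to F: (east=3, north=-2).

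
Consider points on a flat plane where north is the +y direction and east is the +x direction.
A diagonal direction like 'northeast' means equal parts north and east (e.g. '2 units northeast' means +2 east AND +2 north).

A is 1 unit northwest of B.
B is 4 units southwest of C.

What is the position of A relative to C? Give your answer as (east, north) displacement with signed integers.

Answer: A is at (east=-5, north=-3) relative to C.

Derivation:
Place C at the origin (east=0, north=0).
  B is 4 units southwest of C: delta (east=-4, north=-4); B at (east=-4, north=-4).
  A is 1 unit northwest of B: delta (east=-1, north=+1); A at (east=-5, north=-3).
Therefore A relative to C: (east=-5, north=-3).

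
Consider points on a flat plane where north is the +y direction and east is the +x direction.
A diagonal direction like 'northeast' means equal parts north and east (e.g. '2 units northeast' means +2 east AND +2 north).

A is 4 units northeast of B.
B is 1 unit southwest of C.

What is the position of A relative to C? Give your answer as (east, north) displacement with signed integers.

Answer: A is at (east=3, north=3) relative to C.

Derivation:
Place C at the origin (east=0, north=0).
  B is 1 unit southwest of C: delta (east=-1, north=-1); B at (east=-1, north=-1).
  A is 4 units northeast of B: delta (east=+4, north=+4); A at (east=3, north=3).
Therefore A relative to C: (east=3, north=3).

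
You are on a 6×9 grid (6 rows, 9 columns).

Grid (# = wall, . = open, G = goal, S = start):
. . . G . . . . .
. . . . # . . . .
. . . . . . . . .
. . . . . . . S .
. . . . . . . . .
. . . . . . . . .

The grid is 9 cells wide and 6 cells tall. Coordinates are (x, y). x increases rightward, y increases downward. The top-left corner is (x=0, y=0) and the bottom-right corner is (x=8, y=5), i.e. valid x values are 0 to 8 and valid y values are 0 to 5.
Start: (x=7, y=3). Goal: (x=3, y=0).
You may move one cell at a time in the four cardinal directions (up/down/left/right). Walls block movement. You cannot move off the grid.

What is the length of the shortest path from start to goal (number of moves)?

BFS from (x=7, y=3) until reaching (x=3, y=0):
  Distance 0: (x=7, y=3)
  Distance 1: (x=7, y=2), (x=6, y=3), (x=8, y=3), (x=7, y=4)
  Distance 2: (x=7, y=1), (x=6, y=2), (x=8, y=2), (x=5, y=3), (x=6, y=4), (x=8, y=4), (x=7, y=5)
  Distance 3: (x=7, y=0), (x=6, y=1), (x=8, y=1), (x=5, y=2), (x=4, y=3), (x=5, y=4), (x=6, y=5), (x=8, y=5)
  Distance 4: (x=6, y=0), (x=8, y=0), (x=5, y=1), (x=4, y=2), (x=3, y=3), (x=4, y=4), (x=5, y=5)
  Distance 5: (x=5, y=0), (x=3, y=2), (x=2, y=3), (x=3, y=4), (x=4, y=5)
  Distance 6: (x=4, y=0), (x=3, y=1), (x=2, y=2), (x=1, y=3), (x=2, y=4), (x=3, y=5)
  Distance 7: (x=3, y=0), (x=2, y=1), (x=1, y=2), (x=0, y=3), (x=1, y=4), (x=2, y=5)  <- goal reached here
One shortest path (7 moves): (x=7, y=3) -> (x=6, y=3) -> (x=5, y=3) -> (x=4, y=3) -> (x=3, y=3) -> (x=3, y=2) -> (x=3, y=1) -> (x=3, y=0)

Answer: Shortest path length: 7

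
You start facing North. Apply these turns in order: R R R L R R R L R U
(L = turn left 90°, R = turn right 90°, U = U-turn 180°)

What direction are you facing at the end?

Answer: Final heading: West

Derivation:
Start: North
  R (right (90° clockwise)) -> East
  R (right (90° clockwise)) -> South
  R (right (90° clockwise)) -> West
  L (left (90° counter-clockwise)) -> South
  R (right (90° clockwise)) -> West
  R (right (90° clockwise)) -> North
  R (right (90° clockwise)) -> East
  L (left (90° counter-clockwise)) -> North
  R (right (90° clockwise)) -> East
  U (U-turn (180°)) -> West
Final: West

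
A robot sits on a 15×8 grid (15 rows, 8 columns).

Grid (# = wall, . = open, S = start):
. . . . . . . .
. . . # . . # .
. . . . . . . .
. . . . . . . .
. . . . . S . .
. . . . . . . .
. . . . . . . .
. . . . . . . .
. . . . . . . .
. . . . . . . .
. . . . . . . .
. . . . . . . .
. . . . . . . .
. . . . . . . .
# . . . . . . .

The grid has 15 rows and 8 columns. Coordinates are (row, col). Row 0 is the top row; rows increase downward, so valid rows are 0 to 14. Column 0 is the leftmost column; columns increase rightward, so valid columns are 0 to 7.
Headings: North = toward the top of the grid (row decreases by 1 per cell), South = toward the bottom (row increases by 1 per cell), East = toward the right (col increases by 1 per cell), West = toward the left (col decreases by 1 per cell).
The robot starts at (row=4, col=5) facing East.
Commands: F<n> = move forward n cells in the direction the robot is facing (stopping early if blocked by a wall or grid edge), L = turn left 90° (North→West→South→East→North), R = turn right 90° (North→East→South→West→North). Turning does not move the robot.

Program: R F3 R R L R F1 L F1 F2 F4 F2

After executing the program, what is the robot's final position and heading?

Start: (row=4, col=5), facing East
  R: turn right, now facing South
  F3: move forward 3, now at (row=7, col=5)
  R: turn right, now facing West
  R: turn right, now facing North
  L: turn left, now facing West
  R: turn right, now facing North
  F1: move forward 1, now at (row=6, col=5)
  L: turn left, now facing West
  F1: move forward 1, now at (row=6, col=4)
  F2: move forward 2, now at (row=6, col=2)
  F4: move forward 2/4 (blocked), now at (row=6, col=0)
  F2: move forward 0/2 (blocked), now at (row=6, col=0)
Final: (row=6, col=0), facing West

Answer: Final position: (row=6, col=0), facing West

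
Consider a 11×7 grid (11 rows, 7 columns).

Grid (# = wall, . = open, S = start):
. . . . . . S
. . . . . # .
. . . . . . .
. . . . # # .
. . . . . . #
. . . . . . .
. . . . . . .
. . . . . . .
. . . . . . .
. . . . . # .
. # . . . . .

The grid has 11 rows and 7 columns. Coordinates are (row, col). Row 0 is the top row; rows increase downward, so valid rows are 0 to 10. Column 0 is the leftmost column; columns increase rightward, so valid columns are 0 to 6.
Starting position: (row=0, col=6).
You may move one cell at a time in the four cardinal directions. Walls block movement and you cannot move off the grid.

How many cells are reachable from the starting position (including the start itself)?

Answer: Reachable cells: 71

Derivation:
BFS flood-fill from (row=0, col=6):
  Distance 0: (row=0, col=6)
  Distance 1: (row=0, col=5), (row=1, col=6)
  Distance 2: (row=0, col=4), (row=2, col=6)
  Distance 3: (row=0, col=3), (row=1, col=4), (row=2, col=5), (row=3, col=6)
  Distance 4: (row=0, col=2), (row=1, col=3), (row=2, col=4)
  Distance 5: (row=0, col=1), (row=1, col=2), (row=2, col=3)
  Distance 6: (row=0, col=0), (row=1, col=1), (row=2, col=2), (row=3, col=3)
  Distance 7: (row=1, col=0), (row=2, col=1), (row=3, col=2), (row=4, col=3)
  Distance 8: (row=2, col=0), (row=3, col=1), (row=4, col=2), (row=4, col=4), (row=5, col=3)
  Distance 9: (row=3, col=0), (row=4, col=1), (row=4, col=5), (row=5, col=2), (row=5, col=4), (row=6, col=3)
  Distance 10: (row=4, col=0), (row=5, col=1), (row=5, col=5), (row=6, col=2), (row=6, col=4), (row=7, col=3)
  Distance 11: (row=5, col=0), (row=5, col=6), (row=6, col=1), (row=6, col=5), (row=7, col=2), (row=7, col=4), (row=8, col=3)
  Distance 12: (row=6, col=0), (row=6, col=6), (row=7, col=1), (row=7, col=5), (row=8, col=2), (row=8, col=4), (row=9, col=3)
  Distance 13: (row=7, col=0), (row=7, col=6), (row=8, col=1), (row=8, col=5), (row=9, col=2), (row=9, col=4), (row=10, col=3)
  Distance 14: (row=8, col=0), (row=8, col=6), (row=9, col=1), (row=10, col=2), (row=10, col=4)
  Distance 15: (row=9, col=0), (row=9, col=6), (row=10, col=5)
  Distance 16: (row=10, col=0), (row=10, col=6)
Total reachable: 71 (grid has 71 open cells total)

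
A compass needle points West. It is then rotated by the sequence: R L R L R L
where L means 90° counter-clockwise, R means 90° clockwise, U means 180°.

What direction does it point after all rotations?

Answer: Final heading: West

Derivation:
Start: West
  R (right (90° clockwise)) -> North
  L (left (90° counter-clockwise)) -> West
  R (right (90° clockwise)) -> North
  L (left (90° counter-clockwise)) -> West
  R (right (90° clockwise)) -> North
  L (left (90° counter-clockwise)) -> West
Final: West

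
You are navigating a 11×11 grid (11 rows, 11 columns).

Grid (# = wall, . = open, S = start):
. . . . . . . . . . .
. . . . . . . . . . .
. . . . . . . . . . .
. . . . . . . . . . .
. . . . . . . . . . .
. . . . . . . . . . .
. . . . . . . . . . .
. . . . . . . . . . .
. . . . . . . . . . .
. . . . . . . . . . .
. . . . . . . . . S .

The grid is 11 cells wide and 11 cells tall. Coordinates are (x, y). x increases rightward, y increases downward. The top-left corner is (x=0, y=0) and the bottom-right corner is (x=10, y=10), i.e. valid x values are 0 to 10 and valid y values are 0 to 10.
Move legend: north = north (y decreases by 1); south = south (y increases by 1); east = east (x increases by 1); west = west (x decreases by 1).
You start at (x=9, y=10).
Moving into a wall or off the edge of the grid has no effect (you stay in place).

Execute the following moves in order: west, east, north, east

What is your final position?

Start: (x=9, y=10)
  west (west): (x=9, y=10) -> (x=8, y=10)
  east (east): (x=8, y=10) -> (x=9, y=10)
  north (north): (x=9, y=10) -> (x=9, y=9)
  east (east): (x=9, y=9) -> (x=10, y=9)
Final: (x=10, y=9)

Answer: Final position: (x=10, y=9)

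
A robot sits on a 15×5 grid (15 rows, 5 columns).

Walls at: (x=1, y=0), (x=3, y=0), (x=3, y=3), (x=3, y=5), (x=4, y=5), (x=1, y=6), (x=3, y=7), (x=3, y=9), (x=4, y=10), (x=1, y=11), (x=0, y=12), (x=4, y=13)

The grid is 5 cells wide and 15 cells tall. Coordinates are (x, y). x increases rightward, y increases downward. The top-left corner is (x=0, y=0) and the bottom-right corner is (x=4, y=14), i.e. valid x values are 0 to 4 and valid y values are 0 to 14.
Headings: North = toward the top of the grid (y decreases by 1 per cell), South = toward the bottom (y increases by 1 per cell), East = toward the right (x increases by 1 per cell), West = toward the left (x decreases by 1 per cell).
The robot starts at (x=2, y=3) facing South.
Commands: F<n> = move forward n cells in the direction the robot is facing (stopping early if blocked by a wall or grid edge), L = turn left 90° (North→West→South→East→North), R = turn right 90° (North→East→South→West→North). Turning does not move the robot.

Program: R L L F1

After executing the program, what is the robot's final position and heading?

Start: (x=2, y=3), facing South
  R: turn right, now facing West
  L: turn left, now facing South
  L: turn left, now facing East
  F1: move forward 0/1 (blocked), now at (x=2, y=3)
Final: (x=2, y=3), facing East

Answer: Final position: (x=2, y=3), facing East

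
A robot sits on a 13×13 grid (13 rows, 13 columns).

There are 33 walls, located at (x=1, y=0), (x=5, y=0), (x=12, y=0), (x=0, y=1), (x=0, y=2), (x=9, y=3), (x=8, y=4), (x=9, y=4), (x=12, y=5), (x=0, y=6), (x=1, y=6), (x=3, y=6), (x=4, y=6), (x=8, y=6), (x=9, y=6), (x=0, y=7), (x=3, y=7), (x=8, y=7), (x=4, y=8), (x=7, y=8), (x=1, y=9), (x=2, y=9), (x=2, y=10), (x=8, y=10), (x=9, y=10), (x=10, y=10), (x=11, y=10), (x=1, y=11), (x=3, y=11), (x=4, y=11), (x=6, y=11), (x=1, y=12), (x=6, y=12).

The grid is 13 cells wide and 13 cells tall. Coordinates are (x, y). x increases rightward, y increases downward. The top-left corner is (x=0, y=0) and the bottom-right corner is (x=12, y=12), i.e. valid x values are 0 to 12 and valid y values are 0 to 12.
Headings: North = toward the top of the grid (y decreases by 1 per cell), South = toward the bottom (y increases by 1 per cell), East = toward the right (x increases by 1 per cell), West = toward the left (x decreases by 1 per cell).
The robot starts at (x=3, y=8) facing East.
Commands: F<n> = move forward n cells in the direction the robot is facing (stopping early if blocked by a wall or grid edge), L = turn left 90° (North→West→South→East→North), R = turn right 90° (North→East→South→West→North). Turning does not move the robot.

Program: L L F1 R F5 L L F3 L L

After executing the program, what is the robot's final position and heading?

Start: (x=3, y=8), facing East
  L: turn left, now facing North
  L: turn left, now facing West
  F1: move forward 1, now at (x=2, y=8)
  R: turn right, now facing North
  F5: move forward 5, now at (x=2, y=3)
  L: turn left, now facing West
  L: turn left, now facing South
  F3: move forward 3, now at (x=2, y=6)
  L: turn left, now facing East
  L: turn left, now facing North
Final: (x=2, y=6), facing North

Answer: Final position: (x=2, y=6), facing North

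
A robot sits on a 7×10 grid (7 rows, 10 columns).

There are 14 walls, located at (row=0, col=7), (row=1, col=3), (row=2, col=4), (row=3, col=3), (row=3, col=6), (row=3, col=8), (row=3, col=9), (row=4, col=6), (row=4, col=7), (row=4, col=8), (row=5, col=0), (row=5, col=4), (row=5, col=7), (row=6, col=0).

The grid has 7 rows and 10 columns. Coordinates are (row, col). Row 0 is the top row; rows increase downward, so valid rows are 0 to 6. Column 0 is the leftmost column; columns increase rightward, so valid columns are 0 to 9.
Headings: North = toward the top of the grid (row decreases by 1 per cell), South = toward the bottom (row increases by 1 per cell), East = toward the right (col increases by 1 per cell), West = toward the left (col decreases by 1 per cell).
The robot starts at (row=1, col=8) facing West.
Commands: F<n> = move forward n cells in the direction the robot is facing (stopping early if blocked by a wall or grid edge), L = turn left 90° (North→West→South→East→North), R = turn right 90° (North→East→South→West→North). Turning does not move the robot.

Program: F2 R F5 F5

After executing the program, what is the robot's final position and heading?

Start: (row=1, col=8), facing West
  F2: move forward 2, now at (row=1, col=6)
  R: turn right, now facing North
  F5: move forward 1/5 (blocked), now at (row=0, col=6)
  F5: move forward 0/5 (blocked), now at (row=0, col=6)
Final: (row=0, col=6), facing North

Answer: Final position: (row=0, col=6), facing North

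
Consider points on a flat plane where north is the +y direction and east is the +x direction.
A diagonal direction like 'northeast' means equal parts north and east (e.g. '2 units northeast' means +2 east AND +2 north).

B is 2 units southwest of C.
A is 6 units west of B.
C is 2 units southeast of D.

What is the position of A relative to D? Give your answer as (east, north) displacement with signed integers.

Place D at the origin (east=0, north=0).
  C is 2 units southeast of D: delta (east=+2, north=-2); C at (east=2, north=-2).
  B is 2 units southwest of C: delta (east=-2, north=-2); B at (east=0, north=-4).
  A is 6 units west of B: delta (east=-6, north=+0); A at (east=-6, north=-4).
Therefore A relative to D: (east=-6, north=-4).

Answer: A is at (east=-6, north=-4) relative to D.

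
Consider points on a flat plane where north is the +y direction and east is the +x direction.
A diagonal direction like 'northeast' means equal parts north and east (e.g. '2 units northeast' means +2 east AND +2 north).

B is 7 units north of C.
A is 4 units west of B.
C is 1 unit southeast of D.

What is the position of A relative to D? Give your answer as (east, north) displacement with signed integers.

Place D at the origin (east=0, north=0).
  C is 1 unit southeast of D: delta (east=+1, north=-1); C at (east=1, north=-1).
  B is 7 units north of C: delta (east=+0, north=+7); B at (east=1, north=6).
  A is 4 units west of B: delta (east=-4, north=+0); A at (east=-3, north=6).
Therefore A relative to D: (east=-3, north=6).

Answer: A is at (east=-3, north=6) relative to D.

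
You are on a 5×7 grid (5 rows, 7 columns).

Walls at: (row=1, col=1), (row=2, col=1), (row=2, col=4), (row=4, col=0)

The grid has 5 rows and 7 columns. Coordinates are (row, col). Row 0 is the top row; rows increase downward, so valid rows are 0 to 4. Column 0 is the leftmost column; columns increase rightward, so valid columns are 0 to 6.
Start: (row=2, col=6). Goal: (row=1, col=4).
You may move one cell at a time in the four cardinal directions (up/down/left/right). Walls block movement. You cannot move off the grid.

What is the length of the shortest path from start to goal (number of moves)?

BFS from (row=2, col=6) until reaching (row=1, col=4):
  Distance 0: (row=2, col=6)
  Distance 1: (row=1, col=6), (row=2, col=5), (row=3, col=6)
  Distance 2: (row=0, col=6), (row=1, col=5), (row=3, col=5), (row=4, col=6)
  Distance 3: (row=0, col=5), (row=1, col=4), (row=3, col=4), (row=4, col=5)  <- goal reached here
One shortest path (3 moves): (row=2, col=6) -> (row=2, col=5) -> (row=1, col=5) -> (row=1, col=4)

Answer: Shortest path length: 3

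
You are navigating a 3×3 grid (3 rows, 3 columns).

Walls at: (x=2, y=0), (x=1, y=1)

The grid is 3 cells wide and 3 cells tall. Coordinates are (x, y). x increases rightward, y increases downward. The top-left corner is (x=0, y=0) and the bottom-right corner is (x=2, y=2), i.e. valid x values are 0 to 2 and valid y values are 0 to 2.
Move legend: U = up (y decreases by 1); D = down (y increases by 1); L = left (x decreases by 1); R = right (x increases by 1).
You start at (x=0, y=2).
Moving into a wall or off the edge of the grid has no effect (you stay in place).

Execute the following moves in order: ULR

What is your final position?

Answer: Final position: (x=0, y=1)

Derivation:
Start: (x=0, y=2)
  U (up): (x=0, y=2) -> (x=0, y=1)
  L (left): blocked, stay at (x=0, y=1)
  R (right): blocked, stay at (x=0, y=1)
Final: (x=0, y=1)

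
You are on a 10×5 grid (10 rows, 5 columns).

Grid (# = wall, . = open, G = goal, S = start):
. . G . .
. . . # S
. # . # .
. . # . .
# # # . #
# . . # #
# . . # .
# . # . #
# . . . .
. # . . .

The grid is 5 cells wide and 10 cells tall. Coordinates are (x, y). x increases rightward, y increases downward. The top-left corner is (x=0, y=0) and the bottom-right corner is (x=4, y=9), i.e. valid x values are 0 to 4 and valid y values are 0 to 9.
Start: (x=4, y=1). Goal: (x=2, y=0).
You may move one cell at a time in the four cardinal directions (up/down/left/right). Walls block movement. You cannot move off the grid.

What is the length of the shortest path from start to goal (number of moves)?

BFS from (x=4, y=1) until reaching (x=2, y=0):
  Distance 0: (x=4, y=1)
  Distance 1: (x=4, y=0), (x=4, y=2)
  Distance 2: (x=3, y=0), (x=4, y=3)
  Distance 3: (x=2, y=0), (x=3, y=3)  <- goal reached here
One shortest path (3 moves): (x=4, y=1) -> (x=4, y=0) -> (x=3, y=0) -> (x=2, y=0)

Answer: Shortest path length: 3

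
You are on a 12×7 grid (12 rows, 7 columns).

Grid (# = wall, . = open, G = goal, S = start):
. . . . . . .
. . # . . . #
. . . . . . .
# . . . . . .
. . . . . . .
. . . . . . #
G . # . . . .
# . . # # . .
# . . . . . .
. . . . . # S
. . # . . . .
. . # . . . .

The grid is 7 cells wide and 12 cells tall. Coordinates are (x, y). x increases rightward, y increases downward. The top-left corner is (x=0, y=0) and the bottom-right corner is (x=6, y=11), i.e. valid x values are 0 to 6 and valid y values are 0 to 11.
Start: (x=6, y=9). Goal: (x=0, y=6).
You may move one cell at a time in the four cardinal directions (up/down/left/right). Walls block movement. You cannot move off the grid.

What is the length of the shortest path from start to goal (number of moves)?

Answer: Shortest path length: 9

Derivation:
BFS from (x=6, y=9) until reaching (x=0, y=6):
  Distance 0: (x=6, y=9)
  Distance 1: (x=6, y=8), (x=6, y=10)
  Distance 2: (x=6, y=7), (x=5, y=8), (x=5, y=10), (x=6, y=11)
  Distance 3: (x=6, y=6), (x=5, y=7), (x=4, y=8), (x=4, y=10), (x=5, y=11)
  Distance 4: (x=5, y=6), (x=3, y=8), (x=4, y=9), (x=3, y=10), (x=4, y=11)
  Distance 5: (x=5, y=5), (x=4, y=6), (x=2, y=8), (x=3, y=9), (x=3, y=11)
  Distance 6: (x=5, y=4), (x=4, y=5), (x=3, y=6), (x=2, y=7), (x=1, y=8), (x=2, y=9)
  Distance 7: (x=5, y=3), (x=4, y=4), (x=6, y=4), (x=3, y=5), (x=1, y=7), (x=1, y=9)
  Distance 8: (x=5, y=2), (x=4, y=3), (x=6, y=3), (x=3, y=4), (x=2, y=5), (x=1, y=6), (x=0, y=9), (x=1, y=10)
  Distance 9: (x=5, y=1), (x=4, y=2), (x=6, y=2), (x=3, y=3), (x=2, y=4), (x=1, y=5), (x=0, y=6), (x=0, y=10), (x=1, y=11)  <- goal reached here
One shortest path (9 moves): (x=6, y=9) -> (x=6, y=8) -> (x=5, y=8) -> (x=4, y=8) -> (x=3, y=8) -> (x=2, y=8) -> (x=1, y=8) -> (x=1, y=7) -> (x=1, y=6) -> (x=0, y=6)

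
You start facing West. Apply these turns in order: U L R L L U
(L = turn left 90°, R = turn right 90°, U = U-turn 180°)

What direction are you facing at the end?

Start: West
  U (U-turn (180°)) -> East
  L (left (90° counter-clockwise)) -> North
  R (right (90° clockwise)) -> East
  L (left (90° counter-clockwise)) -> North
  L (left (90° counter-clockwise)) -> West
  U (U-turn (180°)) -> East
Final: East

Answer: Final heading: East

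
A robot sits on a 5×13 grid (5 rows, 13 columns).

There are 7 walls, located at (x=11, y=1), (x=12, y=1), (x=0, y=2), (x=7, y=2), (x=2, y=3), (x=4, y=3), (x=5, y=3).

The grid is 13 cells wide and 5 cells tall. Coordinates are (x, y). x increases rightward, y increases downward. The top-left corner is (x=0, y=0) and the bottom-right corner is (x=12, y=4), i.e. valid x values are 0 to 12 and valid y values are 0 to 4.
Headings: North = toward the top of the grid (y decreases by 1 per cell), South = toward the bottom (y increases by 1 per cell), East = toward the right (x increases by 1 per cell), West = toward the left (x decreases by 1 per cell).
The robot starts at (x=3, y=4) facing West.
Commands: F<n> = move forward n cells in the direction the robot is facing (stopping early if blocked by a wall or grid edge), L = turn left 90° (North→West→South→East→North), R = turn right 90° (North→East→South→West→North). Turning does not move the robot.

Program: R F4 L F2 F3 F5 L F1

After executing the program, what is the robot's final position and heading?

Answer: Final position: (x=0, y=1), facing South

Derivation:
Start: (x=3, y=4), facing West
  R: turn right, now facing North
  F4: move forward 4, now at (x=3, y=0)
  L: turn left, now facing West
  F2: move forward 2, now at (x=1, y=0)
  F3: move forward 1/3 (blocked), now at (x=0, y=0)
  F5: move forward 0/5 (blocked), now at (x=0, y=0)
  L: turn left, now facing South
  F1: move forward 1, now at (x=0, y=1)
Final: (x=0, y=1), facing South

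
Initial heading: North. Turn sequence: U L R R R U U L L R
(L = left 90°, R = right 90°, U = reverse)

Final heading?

Start: North
  U (U-turn (180°)) -> South
  L (left (90° counter-clockwise)) -> East
  R (right (90° clockwise)) -> South
  R (right (90° clockwise)) -> West
  R (right (90° clockwise)) -> North
  U (U-turn (180°)) -> South
  U (U-turn (180°)) -> North
  L (left (90° counter-clockwise)) -> West
  L (left (90° counter-clockwise)) -> South
  R (right (90° clockwise)) -> West
Final: West

Answer: Final heading: West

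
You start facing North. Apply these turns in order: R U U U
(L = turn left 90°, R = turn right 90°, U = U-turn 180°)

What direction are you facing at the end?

Start: North
  R (right (90° clockwise)) -> East
  U (U-turn (180°)) -> West
  U (U-turn (180°)) -> East
  U (U-turn (180°)) -> West
Final: West

Answer: Final heading: West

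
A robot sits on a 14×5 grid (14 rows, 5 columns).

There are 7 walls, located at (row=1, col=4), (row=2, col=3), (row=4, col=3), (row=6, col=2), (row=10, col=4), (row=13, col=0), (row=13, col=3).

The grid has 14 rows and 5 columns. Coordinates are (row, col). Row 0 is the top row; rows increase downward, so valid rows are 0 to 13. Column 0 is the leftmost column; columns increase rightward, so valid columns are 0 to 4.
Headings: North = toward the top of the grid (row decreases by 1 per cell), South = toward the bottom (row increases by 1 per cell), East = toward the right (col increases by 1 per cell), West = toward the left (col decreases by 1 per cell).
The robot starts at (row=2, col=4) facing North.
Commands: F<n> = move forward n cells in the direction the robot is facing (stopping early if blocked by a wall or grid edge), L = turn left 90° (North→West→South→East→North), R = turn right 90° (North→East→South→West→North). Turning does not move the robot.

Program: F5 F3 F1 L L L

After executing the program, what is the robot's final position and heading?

Answer: Final position: (row=2, col=4), facing East

Derivation:
Start: (row=2, col=4), facing North
  F5: move forward 0/5 (blocked), now at (row=2, col=4)
  F3: move forward 0/3 (blocked), now at (row=2, col=4)
  F1: move forward 0/1 (blocked), now at (row=2, col=4)
  L: turn left, now facing West
  L: turn left, now facing South
  L: turn left, now facing East
Final: (row=2, col=4), facing East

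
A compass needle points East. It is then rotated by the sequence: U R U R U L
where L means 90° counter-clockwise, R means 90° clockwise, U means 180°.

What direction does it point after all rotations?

Answer: Final heading: North

Derivation:
Start: East
  U (U-turn (180°)) -> West
  R (right (90° clockwise)) -> North
  U (U-turn (180°)) -> South
  R (right (90° clockwise)) -> West
  U (U-turn (180°)) -> East
  L (left (90° counter-clockwise)) -> North
Final: North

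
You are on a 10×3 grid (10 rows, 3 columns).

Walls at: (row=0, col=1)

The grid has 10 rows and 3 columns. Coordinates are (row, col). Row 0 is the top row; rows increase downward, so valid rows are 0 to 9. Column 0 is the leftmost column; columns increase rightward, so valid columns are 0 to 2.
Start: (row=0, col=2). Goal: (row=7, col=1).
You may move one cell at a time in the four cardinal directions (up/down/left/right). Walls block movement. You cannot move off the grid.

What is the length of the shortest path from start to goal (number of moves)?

Answer: Shortest path length: 8

Derivation:
BFS from (row=0, col=2) until reaching (row=7, col=1):
  Distance 0: (row=0, col=2)
  Distance 1: (row=1, col=2)
  Distance 2: (row=1, col=1), (row=2, col=2)
  Distance 3: (row=1, col=0), (row=2, col=1), (row=3, col=2)
  Distance 4: (row=0, col=0), (row=2, col=0), (row=3, col=1), (row=4, col=2)
  Distance 5: (row=3, col=0), (row=4, col=1), (row=5, col=2)
  Distance 6: (row=4, col=0), (row=5, col=1), (row=6, col=2)
  Distance 7: (row=5, col=0), (row=6, col=1), (row=7, col=2)
  Distance 8: (row=6, col=0), (row=7, col=1), (row=8, col=2)  <- goal reached here
One shortest path (8 moves): (row=0, col=2) -> (row=1, col=2) -> (row=1, col=1) -> (row=2, col=1) -> (row=3, col=1) -> (row=4, col=1) -> (row=5, col=1) -> (row=6, col=1) -> (row=7, col=1)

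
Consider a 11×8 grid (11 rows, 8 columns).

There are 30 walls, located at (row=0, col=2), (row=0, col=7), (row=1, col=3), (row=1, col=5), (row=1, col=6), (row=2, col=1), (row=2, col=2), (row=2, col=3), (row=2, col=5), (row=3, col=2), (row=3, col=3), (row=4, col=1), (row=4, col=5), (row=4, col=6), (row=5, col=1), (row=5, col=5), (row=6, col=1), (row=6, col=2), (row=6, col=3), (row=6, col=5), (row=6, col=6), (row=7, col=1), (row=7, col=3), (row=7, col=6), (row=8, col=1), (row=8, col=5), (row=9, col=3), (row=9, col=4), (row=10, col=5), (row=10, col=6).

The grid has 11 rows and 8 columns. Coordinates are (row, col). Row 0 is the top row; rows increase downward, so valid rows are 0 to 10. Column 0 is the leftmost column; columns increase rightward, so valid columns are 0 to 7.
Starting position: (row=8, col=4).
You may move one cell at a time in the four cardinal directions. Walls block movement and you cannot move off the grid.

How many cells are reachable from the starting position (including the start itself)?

Answer: Reachable cells: 58

Derivation:
BFS flood-fill from (row=8, col=4):
  Distance 0: (row=8, col=4)
  Distance 1: (row=7, col=4), (row=8, col=3)
  Distance 2: (row=6, col=4), (row=7, col=5), (row=8, col=2)
  Distance 3: (row=5, col=4), (row=7, col=2), (row=9, col=2)
  Distance 4: (row=4, col=4), (row=5, col=3), (row=9, col=1), (row=10, col=2)
  Distance 5: (row=3, col=4), (row=4, col=3), (row=5, col=2), (row=9, col=0), (row=10, col=1), (row=10, col=3)
  Distance 6: (row=2, col=4), (row=3, col=5), (row=4, col=2), (row=8, col=0), (row=10, col=0), (row=10, col=4)
  Distance 7: (row=1, col=4), (row=3, col=6), (row=7, col=0)
  Distance 8: (row=0, col=4), (row=2, col=6), (row=3, col=7), (row=6, col=0)
  Distance 9: (row=0, col=3), (row=0, col=5), (row=2, col=7), (row=4, col=7), (row=5, col=0)
  Distance 10: (row=0, col=6), (row=1, col=7), (row=4, col=0), (row=5, col=7)
  Distance 11: (row=3, col=0), (row=5, col=6), (row=6, col=7)
  Distance 12: (row=2, col=0), (row=3, col=1), (row=7, col=7)
  Distance 13: (row=1, col=0), (row=8, col=7)
  Distance 14: (row=0, col=0), (row=1, col=1), (row=8, col=6), (row=9, col=7)
  Distance 15: (row=0, col=1), (row=1, col=2), (row=9, col=6), (row=10, col=7)
  Distance 16: (row=9, col=5)
Total reachable: 58 (grid has 58 open cells total)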